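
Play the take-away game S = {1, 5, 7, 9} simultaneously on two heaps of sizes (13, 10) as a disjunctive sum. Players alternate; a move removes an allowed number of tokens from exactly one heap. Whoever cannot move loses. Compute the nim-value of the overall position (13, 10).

1

All heaps use S = {1, 5, 7, 9}:
n :  0  1  2  3  4  5  6  7  8  9 10 11 12 13
G :  0  1  0  1  0  1  0  1  0  1  0  1  0  1
Heap A: G(13) = 1.
Heap B: G(10) = 0.
Combined Grundy value = 1 ⊕ 0 = 1.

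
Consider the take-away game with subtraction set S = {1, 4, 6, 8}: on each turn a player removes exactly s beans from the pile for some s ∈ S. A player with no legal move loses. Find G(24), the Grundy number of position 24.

0

G(0) = 0
G(1) = mex{0} = 1
G(2) = mex{1} = 0
G(3) = mex{0} = 1
G(4) = mex{1,0} = 2
G(5) = mex{2,1} = 0
G(6) = mex{0,0,0} = 1
G(7) = mex{1,1,1} = 0
G(8) = mex{0,2,0,0} = 1
G(9) = mex{1,0,1,1} = 2
G(10) = mex{2,1,2,0} = 3
G(11) = mex{3,0,0,1} = 2
G(12) = mex{2,1,1,2} = 0
G(13) = mex{0,2,0,0} = 1
G(14) = mex{1,3,1,1} = 0
G(15) = mex{0,2,2,0} = 1
G(16) = mex{1,0,3,1} = 2
G(17) = mex{2,1,2,2} = 0
G(18) = mex{0,0,0,3} = 1
G(19) = mex{1,1,1,2} = 0
G(20) = mex{0,2,0,0} = 1
G(21) = mex{1,0,1,1} = 2
G(22) = mex{2,1,2,0} = 3
G(23) = mex{3,0,0,1} = 2
G(24) = mex{2,1,1,2} = 0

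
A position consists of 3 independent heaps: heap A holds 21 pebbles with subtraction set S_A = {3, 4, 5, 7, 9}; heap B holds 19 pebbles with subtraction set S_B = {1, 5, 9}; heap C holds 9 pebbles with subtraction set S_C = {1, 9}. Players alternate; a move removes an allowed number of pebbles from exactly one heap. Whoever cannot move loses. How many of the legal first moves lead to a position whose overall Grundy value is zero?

Heap A, S = {3, 4, 5, 7, 9}:
G(0) = 0
G(1) = mex{} = 0
G(2) = mex{} = 0
G(3) = mex{0} = 1
G(4) = mex{0,0} = 1
G(5) = mex{0,0,0} = 1
G(6) = mex{1,0,0} = 2
G(7) = mex{1,1,0,0} = 2
G(8) = mex{1,1,1,0} = 2
G(9) = mex{2,1,1,0,0} = 3
G(10) = mex{2,2,1,1,0} = 3
G(11) = mex{2,2,2,1,0} = 3
G(12) = mex{3,2,2,1,1} = 0
G(13) = mex{3,3,2,2,1} = 0
G(14) = mex{3,3,3,2,1} = 0
G(15) = mex{0,3,3,2,2} = 1
G(16) = mex{0,0,3,3,2} = 1
G(17) = mex{0,0,0,3,2} = 1
G(18) = mex{1,0,0,3,3} = 2
G(19) = mex{1,1,0,0,3} = 2
G(20) = mex{1,1,1,0,3} = 2
G(21) = mex{2,1,1,0,0} = 3
G_A(21) = 3.
Heap B, S = {1, 5, 9}:
G(0) = 0
G(1) = mex{0} = 1
G(2) = mex{1} = 0
G(3) = mex{0} = 1
G(4) = mex{1} = 0
G(5) = mex{0,0} = 1
G(6) = mex{1,1} = 0
G(7) = mex{0,0} = 1
G(8) = mex{1,1} = 0
G(9) = mex{0,0,0} = 1
G(10) = mex{1,1,1} = 0
G(11) = mex{0,0,0} = 1
G(12) = mex{1,1,1} = 0
G(13) = mex{0,0,0} = 1
G(14) = mex{1,1,1} = 0
G(15) = mex{0,0,0} = 1
G(16) = mex{1,1,1} = 0
G(17) = mex{0,0,0} = 1
G(18) = mex{1,1,1} = 0
G(19) = mex{0,0,0} = 1
G_B(19) = 1.
Heap C, S = {1, 9}:
G(0) = 0
G(1) = mex{0} = 1
G(2) = mex{1} = 0
G(3) = mex{0} = 1
G(4) = mex{1} = 0
G(5) = mex{0} = 1
G(6) = mex{1} = 0
G(7) = mex{0} = 1
G(8) = mex{1} = 0
G(9) = mex{0,0} = 1
G_C(9) = 1.
Combined Grundy value = 3 ⊕ 1 ⊕ 1 = 3.
A winning move leaves total XOR = 0, i.e. changes one component's Grundy value g to g ⊕ X where X is the current total.
Heap A: need g' = 3⊕3 = 0. Options: 21−3→G=2, 21−4→G=1, 21−5→G=1, 21−7→G=0, 21−9→G=0. Hits: 2.
Heap B: need g' = 1⊕3 = 2. Options: 19−1→G=0, 19−5→G=0, 19−9→G=0. Hits: 0.
Heap C: need g' = 1⊕3 = 2. Options: 9−1→G=0, 9−9→G=0. Hits: 0.

2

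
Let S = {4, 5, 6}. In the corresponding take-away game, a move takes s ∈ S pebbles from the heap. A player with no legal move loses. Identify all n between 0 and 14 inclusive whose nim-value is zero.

0, 1, 2, 3, 10, 11, 12, 13

n :  0  1  2  3  4  5  6  7  8  9 10 11 12 13 14
G :  0  0  0  0  1  1  1  1  2  2  0  0  0  0  1
P-positions are exactly the n with G(n) = 0.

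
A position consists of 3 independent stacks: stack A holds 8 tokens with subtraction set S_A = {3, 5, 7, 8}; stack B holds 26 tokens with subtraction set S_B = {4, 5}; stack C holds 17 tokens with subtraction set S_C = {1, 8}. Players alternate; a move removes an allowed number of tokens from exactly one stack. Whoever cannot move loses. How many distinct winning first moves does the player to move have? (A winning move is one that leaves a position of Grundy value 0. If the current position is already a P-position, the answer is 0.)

4

Stack A, S = {3, 5, 7, 8}:
n : 0 1 2 3 4 5 6 7 8
G : 0 0 0 1 1 1 2 2 2
G_A(8) = 2.
Stack B, S = {4, 5}:
G(0) = 0
G(1) = mex{} = 0
G(2) = mex{} = 0
G(3) = mex{} = 0
G(4) = mex{0} = 1
G(5) = mex{0,0} = 1
G(6) = mex{0,0} = 1
G(7) = mex{0,0} = 1
G(8) = mex{1,0} = 2
G(9) = mex{1,1} = 0
G(10) = mex{1,1} = 0
G(11) = mex{1,1} = 0
G(12) = mex{2,1} = 0
G(13) = mex{0,2} = 1
G(14) = mex{0,0} = 1
G(15) = mex{0,0} = 1
G(16) = mex{0,0} = 1
G(17) = mex{1,0} = 2
G(18) = mex{1,1} = 0
G(19) = mex{1,1} = 0
G(20) = mex{1,1} = 0
G(21) = mex{2,1} = 0
G(22) = mex{0,2} = 1
G(23) = mex{0,0} = 1
G(24) = mex{0,0} = 1
G(25) = mex{0,0} = 1
G(26) = mex{1,0} = 2
G_B(26) = 2.
Stack C, S = {1, 8}:
G(0) = 0
G(1) = mex{0} = 1
G(2) = mex{1} = 0
G(3) = mex{0} = 1
G(4) = mex{1} = 0
G(5) = mex{0} = 1
G(6) = mex{1} = 0
G(7) = mex{0} = 1
G(8) = mex{1,0} = 2
G(9) = mex{2,1} = 0
G(10) = mex{0,0} = 1
G(11) = mex{1,1} = 0
G(12) = mex{0,0} = 1
G(13) = mex{1,1} = 0
G(14) = mex{0,0} = 1
G(15) = mex{1,1} = 0
G(16) = mex{0,2} = 1
G(17) = mex{1,0} = 2
G_C(17) = 2.
Combined Grundy value = 2 ⊕ 2 ⊕ 2 = 2.
A winning move leaves total XOR = 0, i.e. changes one component's Grundy value g to g ⊕ X where X is the current total.
Stack A: need g' = 2⊕2 = 0. Options: 8−3→G=1, 8−5→G=1, 8−7→G=0, 8−8→G=0. Hits: 2.
Stack B: need g' = 2⊕2 = 0. Options: 26−4→G=1, 26−5→G=0. Hits: 1.
Stack C: need g' = 2⊕2 = 0. Options: 17−1→G=1, 17−8→G=0. Hits: 1.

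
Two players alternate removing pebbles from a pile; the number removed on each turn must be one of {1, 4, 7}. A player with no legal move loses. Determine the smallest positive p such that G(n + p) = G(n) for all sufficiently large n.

G(0) = 0
G(1) = mex{0} = 1
G(2) = mex{1} = 0
G(3) = mex{0} = 1
G(4) = mex{1,0} = 2
G(5) = mex{2,1} = 0
G(6) = mex{0,0} = 1
G(7) = mex{1,1,0} = 2
G(8) = mex{2,2,1} = 0
G(9) = mex{0,0,0} = 1
G(10) = mex{1,1,1} = 0
G(11) = mex{0,2,2} = 1
G(12) = mex{1,0,0} = 2
G(13) = mex{2,1,1} = 0
G(14) = mex{0,0,2} = 1
G(15) = mex{1,1,0} = 2
G(16) = mex{2,2,1} = 0
G(17) = mex{0,0,0} = 1
G(n+8) = G(n) holds for n = 0,…,6 (a full window of length max(S) = 7), so the sequence is purely periodic with period 8.

8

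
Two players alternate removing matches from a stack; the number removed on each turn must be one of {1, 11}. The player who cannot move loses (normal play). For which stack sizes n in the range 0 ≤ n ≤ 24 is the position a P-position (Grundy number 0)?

G(0) = 0
G(1) = mex{0} = 1
G(2) = mex{1} = 0
G(3) = mex{0} = 1
G(4) = mex{1} = 0
G(5) = mex{0} = 1
G(6) = mex{1} = 0
G(7) = mex{0} = 1
G(8) = mex{1} = 0
G(9) = mex{0} = 1
G(10) = mex{1} = 0
G(11) = mex{0,0} = 1
G(12) = mex{1,1} = 0
G(13) = mex{0,0} = 1
G(14) = mex{1,1} = 0
G(15) = mex{0,0} = 1
G(16) = mex{1,1} = 0
G(17) = mex{0,0} = 1
G(18) = mex{1,1} = 0
G(19) = mex{0,0} = 1
G(20) = mex{1,1} = 0
G(21) = mex{0,0} = 1
G(22) = mex{1,1} = 0
G(23) = mex{0,0} = 1
G(24) = mex{1,1} = 0
P-positions are exactly the n with G(n) = 0.

0, 2, 4, 6, 8, 10, 12, 14, 16, 18, 20, 22, 24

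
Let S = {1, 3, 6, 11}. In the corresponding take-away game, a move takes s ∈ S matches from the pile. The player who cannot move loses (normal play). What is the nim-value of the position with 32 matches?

0

n :  0  1  2  3  4  5  6  7  8  9 10 11 12 13 14 15 16 17 18 19 20 21 22 23 24 25 26 27 28 29 30 31 32
G :  0  1  0  1  0  1  2  3  2  0  1  3  4  2  0  1  0  1  0  1  2  3  2  0  1  3  4  2  0  1  0  1  0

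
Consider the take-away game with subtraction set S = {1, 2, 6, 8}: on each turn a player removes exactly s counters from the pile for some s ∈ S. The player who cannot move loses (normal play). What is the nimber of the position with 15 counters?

1

G(0) = 0
G(1) = mex{0} = 1
G(2) = mex{1,0} = 2
G(3) = mex{2,1} = 0
G(4) = mex{0,2} = 1
G(5) = mex{1,0} = 2
G(6) = mex{2,1,0} = 3
G(7) = mex{3,2,1} = 0
G(8) = mex{0,3,2,0} = 1
G(9) = mex{1,0,0,1} = 2
G(10) = mex{2,1,1,2} = 0
G(11) = mex{0,2,2,0} = 1
G(12) = mex{1,0,3,1} = 2
G(13) = mex{2,1,0,2} = 3
G(14) = mex{3,2,1,3} = 0
G(15) = mex{0,3,2,0} = 1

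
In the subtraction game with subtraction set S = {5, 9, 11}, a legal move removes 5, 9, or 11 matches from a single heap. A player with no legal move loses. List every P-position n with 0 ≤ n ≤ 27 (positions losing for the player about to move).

0, 1, 2, 3, 4, 16, 17, 18, 19, 20

G(0) = 0
G(1) = mex{} = 0
G(2) = mex{} = 0
G(3) = mex{} = 0
G(4) = mex{} = 0
G(5) = mex{0} = 1
G(6) = mex{0} = 1
G(7) = mex{0} = 1
G(8) = mex{0} = 1
G(9) = mex{0,0} = 1
G(10) = mex{1,0} = 2
G(11) = mex{1,0,0} = 2
G(12) = mex{1,0,0} = 2
G(13) = mex{1,0,0} = 2
G(14) = mex{1,1,0} = 2
G(15) = mex{2,1,0} = 3
G(16) = mex{2,1,1} = 0
G(17) = mex{2,1,1} = 0
G(18) = mex{2,1,1} = 0
G(19) = mex{2,2,1} = 0
G(20) = mex{3,2,1} = 0
G(21) = mex{0,2,2} = 1
G(22) = mex{0,2,2} = 1
G(23) = mex{0,2,2} = 1
G(24) = mex{0,3,2} = 1
G(25) = mex{0,0,2} = 1
G(26) = mex{1,0,3} = 2
G(27) = mex{1,0,0} = 2
P-positions are exactly the n with G(n) = 0.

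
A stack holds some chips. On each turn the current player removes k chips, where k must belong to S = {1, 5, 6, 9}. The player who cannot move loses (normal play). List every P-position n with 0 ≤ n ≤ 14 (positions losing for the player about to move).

n :  0  1  2  3  4  5  6  7  8  9 10 11 12 13 14
G :  0  1  0  1  0  1  2  3  2  3  2  3  0  1  0
P-positions are exactly the n with G(n) = 0.

0, 2, 4, 12, 14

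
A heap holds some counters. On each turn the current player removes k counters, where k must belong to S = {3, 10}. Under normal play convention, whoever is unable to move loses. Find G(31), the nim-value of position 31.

n :  0  1  2  3  4  5  6  7  8  9 10 11 12 13 14 15 16 17 18 19 20 21 22 23 24 25 26 27 28 29 30 31
G :  0  0  0  1  1  1  0  0  0  1  1  1  2  0  0  0  1  1  1  0  0  0  1  1  1  2  0  0  0  1  1  1

1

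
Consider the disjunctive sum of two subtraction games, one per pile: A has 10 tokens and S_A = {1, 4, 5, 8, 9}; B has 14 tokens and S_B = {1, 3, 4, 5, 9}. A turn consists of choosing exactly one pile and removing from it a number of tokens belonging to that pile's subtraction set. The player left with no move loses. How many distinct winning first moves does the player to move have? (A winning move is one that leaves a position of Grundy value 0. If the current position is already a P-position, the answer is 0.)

Pile A, S = {1, 4, 5, 8, 9}:
G(0) = 0
G(1) = mex{0} = 1
G(2) = mex{1} = 0
G(3) = mex{0} = 1
G(4) = mex{1,0} = 2
G(5) = mex{2,1,0} = 3
G(6) = mex{3,0,1} = 2
G(7) = mex{2,1,0} = 3
G(8) = mex{3,2,1,0} = 4
G(9) = mex{4,3,2,1,0} = 5
G(10) = mex{5,2,3,0,1} = 4
G_A(10) = 4.
Pile B, S = {1, 3, 4, 5, 9}:
G(0) = 0
G(1) = mex{0} = 1
G(2) = mex{1} = 0
G(3) = mex{0,0} = 1
G(4) = mex{1,1,0} = 2
G(5) = mex{2,0,1,0} = 3
G(6) = mex{3,1,0,1} = 2
G(7) = mex{2,2,1,0} = 3
G(8) = mex{3,3,2,1} = 0
G(9) = mex{0,2,3,2,0} = 1
G(10) = mex{1,3,2,3,1} = 0
G(11) = mex{0,0,3,2,0} = 1
G(12) = mex{1,1,0,3,1} = 2
G(13) = mex{2,0,1,0,2} = 3
G(14) = mex{3,1,0,1,3} = 2
G_B(14) = 2.
Combined Grundy value = 4 ⊕ 2 = 6.
A winning move leaves total XOR = 0, i.e. changes one component's Grundy value g to g ⊕ X where X is the current total.
Pile A: need g' = 4⊕6 = 2. Options: 10−1→G=5, 10−4→G=2, 10−5→G=3, 10−8→G=0, 10−9→G=1. Hits: 1.
Pile B: need g' = 2⊕6 = 4. Options: 14−1→G=3, 14−3→G=1, 14−4→G=0, 14−5→G=1, 14−9→G=3. Hits: 0.

1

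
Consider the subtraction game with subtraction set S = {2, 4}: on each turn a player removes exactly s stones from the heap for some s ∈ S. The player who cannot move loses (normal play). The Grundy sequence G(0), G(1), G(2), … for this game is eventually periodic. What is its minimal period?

n :  0  1  2  3  4  5  6  7  8  9 10 11 12 13 14
G :  0  0  1  1  2  2  0  0  1  1  2  2  0  0  1
G(n+6) = G(n) holds for n = 0,…,3 (a full window of length max(S) = 4), so the sequence is purely periodic with period 6.

6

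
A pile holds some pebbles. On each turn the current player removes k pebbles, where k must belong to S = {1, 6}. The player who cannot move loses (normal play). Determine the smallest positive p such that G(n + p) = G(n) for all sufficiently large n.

7

G(0) = 0
G(1) = mex{0} = 1
G(2) = mex{1} = 0
G(3) = mex{0} = 1
G(4) = mex{1} = 0
G(5) = mex{0} = 1
G(6) = mex{1,0} = 2
G(7) = mex{2,1} = 0
G(8) = mex{0,0} = 1
G(9) = mex{1,1} = 0
G(10) = mex{0,0} = 1
G(11) = mex{1,1} = 0
G(12) = mex{0,2} = 1
G(13) = mex{1,0} = 2
G(14) = mex{2,1} = 0
G(15) = mex{0,0} = 1
G(n+7) = G(n) holds for n = 0,…,5 (a full window of length max(S) = 6), so the sequence is purely periodic with period 7.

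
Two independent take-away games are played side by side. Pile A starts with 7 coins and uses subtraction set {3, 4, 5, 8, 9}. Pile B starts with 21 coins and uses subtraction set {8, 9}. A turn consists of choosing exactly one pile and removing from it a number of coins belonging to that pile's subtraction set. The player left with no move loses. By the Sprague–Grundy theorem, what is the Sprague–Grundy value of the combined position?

Pile A, S = {3, 4, 5, 8, 9}:
G(0) = 0
G(1) = mex{} = 0
G(2) = mex{} = 0
G(3) = mex{0} = 1
G(4) = mex{0,0} = 1
G(5) = mex{0,0,0} = 1
G(6) = mex{1,0,0} = 2
G(7) = mex{1,1,0} = 2
G_A(7) = 2.
Pile B, S = {8, 9}:
G(0) = 0
G(1) = mex{} = 0
G(2) = mex{} = 0
G(3) = mex{} = 0
G(4) = mex{} = 0
G(5) = mex{} = 0
G(6) = mex{} = 0
G(7) = mex{} = 0
G(8) = mex{0} = 1
G(9) = mex{0,0} = 1
G(10) = mex{0,0} = 1
G(11) = mex{0,0} = 1
G(12) = mex{0,0} = 1
G(13) = mex{0,0} = 1
G(14) = mex{0,0} = 1
G(15) = mex{0,0} = 1
G(16) = mex{1,0} = 2
G(17) = mex{1,1} = 0
G(18) = mex{1,1} = 0
G(19) = mex{1,1} = 0
G(20) = mex{1,1} = 0
G(21) = mex{1,1} = 0
G_B(21) = 0.
Combined Grundy value = 2 ⊕ 0 = 2.

2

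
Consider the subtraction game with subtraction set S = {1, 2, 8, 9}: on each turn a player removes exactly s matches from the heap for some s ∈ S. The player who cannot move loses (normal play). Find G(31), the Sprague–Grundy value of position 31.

n :  0  1  2  3  4  5  6  7  8  9 10 11 12 13 14 15 16 17 18 19 20 21 22 23 24 25 26 27 28 29 30 31
G :  0  1  2  0  1  2  0  1  2  3  0  1  2  0  1  2  0  1  2  3  0  1  2  0  1  2  0  1  2  3  0  1

1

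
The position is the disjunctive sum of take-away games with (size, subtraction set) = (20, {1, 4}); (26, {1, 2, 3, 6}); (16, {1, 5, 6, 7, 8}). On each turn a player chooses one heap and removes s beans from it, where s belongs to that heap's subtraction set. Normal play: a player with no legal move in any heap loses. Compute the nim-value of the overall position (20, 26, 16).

Heap A, S = {1, 4}:
n :  0  1  2  3  4  5  6  7  8  9 10 11 12 13 14 15 16 17 18 19 20
G :  0  1  0  1  2  0  1  0  1  2  0  1  0  1  2  0  1  0  1  2  0
G_A(20) = 0.
Heap B, S = {1, 2, 3, 6}:
G(0) = 0
G(1) = mex{0} = 1
G(2) = mex{1,0} = 2
G(3) = mex{2,1,0} = 3
G(4) = mex{3,2,1} = 0
G(5) = mex{0,3,2} = 1
G(6) = mex{1,0,3,0} = 2
G(7) = mex{2,1,0,1} = 3
G(8) = mex{3,2,1,2} = 0
G(9) = mex{0,3,2,3} = 1
G(10) = mex{1,0,3,0} = 2
G(11) = mex{2,1,0,1} = 3
G(12) = mex{3,2,1,2} = 0
G(13) = mex{0,3,2,3} = 1
G(14) = mex{1,0,3,0} = 2
G(15) = mex{2,1,0,1} = 3
G(16) = mex{3,2,1,2} = 0
G(17) = mex{0,3,2,3} = 1
G(18) = mex{1,0,3,0} = 2
G(19) = mex{2,1,0,1} = 3
G(20) = mex{3,2,1,2} = 0
G(21) = mex{0,3,2,3} = 1
G(22) = mex{1,0,3,0} = 2
G(23) = mex{2,1,0,1} = 3
G(24) = mex{3,2,1,2} = 0
G(25) = mex{0,3,2,3} = 1
G(26) = mex{1,0,3,0} = 2
G_B(26) = 2.
Heap C, S = {1, 5, 6, 7, 8}:
n :  0  1  2  3  4  5  6  7  8  9 10 11 12 13 14 15 16
G :  0  1  0  1  0  1  2  3  2  3  2  3  4  0  1  0  1
G_C(16) = 1.
Combined Grundy value = 0 ⊕ 2 ⊕ 1 = 3.

3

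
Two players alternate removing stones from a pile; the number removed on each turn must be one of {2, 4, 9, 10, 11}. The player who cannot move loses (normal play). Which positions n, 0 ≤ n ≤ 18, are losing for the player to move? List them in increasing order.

0, 1, 6, 7, 13, 14

n :  0  1  2  3  4  5  6  7  8  9 10 11 12 13 14 15 16 17 18
G :  0  0  1  1  2  2  0  0  1  1  2  2  3  0  0  1  1  2  2
P-positions are exactly the n with G(n) = 0.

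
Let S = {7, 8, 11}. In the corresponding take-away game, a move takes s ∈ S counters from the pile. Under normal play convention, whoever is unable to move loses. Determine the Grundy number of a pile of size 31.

n :  0  1  2  3  4  5  6  7  8  9 10 11 12 13 14 15 16 17 18 19 20 21 22 23 24 25 26 27 28 29 30 31
G :  0  0  0  0  0  0  0  1  1  1  1  1  1  1  2  2  2  2  0  0  0  0  0  0  0  1  1  1  1  1  1  1

1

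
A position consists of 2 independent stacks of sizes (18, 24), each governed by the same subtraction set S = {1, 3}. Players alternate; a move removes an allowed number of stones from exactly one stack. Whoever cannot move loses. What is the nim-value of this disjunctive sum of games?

0

All stacks use S = {1, 3}:
n :  0  1  2  3  4  5  6  7  8  9 10 11 12 13 14 15 16 17 18 19 20 21 22 23 24
G :  0  1  0  1  0  1  0  1  0  1  0  1  0  1  0  1  0  1  0  1  0  1  0  1  0
Stack A: G(18) = 0.
Stack B: G(24) = 0.
Combined Grundy value = 0 ⊕ 0 = 0.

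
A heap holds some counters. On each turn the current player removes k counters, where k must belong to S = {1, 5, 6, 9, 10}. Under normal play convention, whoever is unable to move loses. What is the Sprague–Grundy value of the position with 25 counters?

G(0) = 0
G(1) = mex{0} = 1
G(2) = mex{1} = 0
G(3) = mex{0} = 1
G(4) = mex{1} = 0
G(5) = mex{0,0} = 1
G(6) = mex{1,1,0} = 2
G(7) = mex{2,0,1} = 3
G(8) = mex{3,1,0} = 2
G(9) = mex{2,0,1,0} = 3
G(10) = mex{3,1,0,1,0} = 2
G(11) = mex{2,2,1,0,1} = 3
G(12) = mex{3,3,2,1,0} = 4
G(13) = mex{4,2,3,0,1} = 5
G(14) = mex{5,3,2,1,0} = 4
G(15) = mex{4,2,3,2,1} = 0
G(16) = mex{0,3,2,3,2} = 1
G(17) = mex{1,4,3,2,3} = 0
G(18) = mex{0,5,4,3,2} = 1
G(19) = mex{1,4,5,2,3} = 0
G(20) = mex{0,0,4,3,2} = 1
G(21) = mex{1,1,0,4,3} = 2
G(22) = mex{2,0,1,5,4} = 3
G(23) = mex{3,1,0,4,5} = 2
G(24) = mex{2,0,1,0,4} = 3
G(25) = mex{3,1,0,1,0} = 2

2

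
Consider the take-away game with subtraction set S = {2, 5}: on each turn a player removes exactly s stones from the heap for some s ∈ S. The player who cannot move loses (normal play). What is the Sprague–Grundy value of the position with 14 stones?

0

G(0) = 0
G(1) = mex{} = 0
G(2) = mex{0} = 1
G(3) = mex{0} = 1
G(4) = mex{1} = 0
G(5) = mex{1,0} = 2
G(6) = mex{0,0} = 1
G(7) = mex{2,1} = 0
G(8) = mex{1,1} = 0
G(9) = mex{0,0} = 1
G(10) = mex{0,2} = 1
G(11) = mex{1,1} = 0
G(12) = mex{1,0} = 2
G(13) = mex{0,0} = 1
G(14) = mex{2,1} = 0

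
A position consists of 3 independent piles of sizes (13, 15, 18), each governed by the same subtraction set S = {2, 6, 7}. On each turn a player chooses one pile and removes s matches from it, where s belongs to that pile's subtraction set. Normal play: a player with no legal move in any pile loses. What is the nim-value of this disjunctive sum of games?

1

All piles use S = {2, 6, 7}:
n :  0  1  2  3  4  5  6  7  8  9 10 11 12 13 14 15 16 17 18
G :  0  0  1  1  0  0  1  1  2  0  3  1  2  0  0  1  1  0  0
Pile A: G(13) = 0.
Pile B: G(15) = 1.
Pile C: G(18) = 0.
Combined Grundy value = 0 ⊕ 1 ⊕ 0 = 1.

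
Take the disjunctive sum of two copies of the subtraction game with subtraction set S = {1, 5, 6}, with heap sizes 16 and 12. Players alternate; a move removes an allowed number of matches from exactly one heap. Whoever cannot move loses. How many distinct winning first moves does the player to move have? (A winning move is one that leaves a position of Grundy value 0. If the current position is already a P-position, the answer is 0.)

All heaps use S = {1, 5, 6}:
G(0) = 0
G(1) = mex{0} = 1
G(2) = mex{1} = 0
G(3) = mex{0} = 1
G(4) = mex{1} = 0
G(5) = mex{0,0} = 1
G(6) = mex{1,1,0} = 2
G(7) = mex{2,0,1} = 3
G(8) = mex{3,1,0} = 2
G(9) = mex{2,0,1} = 3
G(10) = mex{3,1,0} = 2
G(11) = mex{2,2,1} = 0
G(12) = mex{0,3,2} = 1
G(13) = mex{1,2,3} = 0
G(14) = mex{0,3,2} = 1
G(15) = mex{1,2,3} = 0
G(16) = mex{0,0,2} = 1
Heap A: G(16) = 1.
Heap B: G(12) = 1.
Combined Grundy value = 1 ⊕ 1 = 0.
A winning move leaves total XOR = 0, i.e. changes one component's Grundy value g to g ⊕ X where X is the current total.
Heap A: target g' = 1⊕0 = 1, but every legal move changes the Grundy value (mex property), so 0 moves.
Heap B: target g' = 1⊕0 = 1, but every legal move changes the Grundy value (mex property), so 0 moves.

0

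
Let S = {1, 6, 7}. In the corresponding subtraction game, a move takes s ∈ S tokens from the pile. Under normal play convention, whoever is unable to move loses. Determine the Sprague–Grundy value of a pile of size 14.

0

n :  0  1  2  3  4  5  6  7  8  9 10 11 12 13 14
G :  0  1  0  1  0  1  2  3  2  3  2  3  0  1  0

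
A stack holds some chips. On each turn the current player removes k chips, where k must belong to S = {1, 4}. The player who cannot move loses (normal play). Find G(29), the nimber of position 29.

n :  0  1  2  3  4  5  6  7  8  9 10 11 12 13 14 15 16 17 18 19 20 21 22 23 24 25 26 27 28 29
G :  0  1  0  1  2  0  1  0  1  2  0  1  0  1  2  0  1  0  1  2  0  1  0  1  2  0  1  0  1  2

2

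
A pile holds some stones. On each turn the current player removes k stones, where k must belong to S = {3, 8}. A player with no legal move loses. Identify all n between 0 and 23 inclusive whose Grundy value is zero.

0, 1, 2, 6, 7, 11, 12, 13, 17, 18, 22, 23

n :  0  1  2  3  4  5  6  7  8  9 10 11 12 13 14 15 16 17 18 19 20 21 22 23
G :  0  0  0  1  1  1  0  0  2  1  1  0  0  0  1  1  1  0  0  2  1  1  0  0
P-positions are exactly the n with G(n) = 0.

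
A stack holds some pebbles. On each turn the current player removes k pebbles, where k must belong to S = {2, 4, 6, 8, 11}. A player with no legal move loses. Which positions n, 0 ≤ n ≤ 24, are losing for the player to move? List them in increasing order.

0, 1, 10, 13, 20, 23

n :  0  1  2  3  4  5  6  7  8  9 10 11 12 13 14 15 16 17 18 19 20 21 22 23 24
G :  0  0  1  1  2  2  3  3  4  4  0  5  1  0  2  1  3  2  4  3  0  4  1  0  2
P-positions are exactly the n with G(n) = 0.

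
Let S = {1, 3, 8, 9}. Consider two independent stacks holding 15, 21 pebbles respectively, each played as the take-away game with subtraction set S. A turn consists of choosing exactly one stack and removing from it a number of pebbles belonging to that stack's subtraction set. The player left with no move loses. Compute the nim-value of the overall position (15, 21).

2

All stacks use S = {1, 3, 8, 9}:
G(0) = 0
G(1) = mex{0} = 1
G(2) = mex{1} = 0
G(3) = mex{0,0} = 1
G(4) = mex{1,1} = 0
G(5) = mex{0,0} = 1
G(6) = mex{1,1} = 0
G(7) = mex{0,0} = 1
G(8) = mex{1,1,0} = 2
G(9) = mex{2,0,1,0} = 3
G(10) = mex{3,1,0,1} = 2
G(11) = mex{2,2,1,0} = 3
G(12) = mex{3,3,0,1} = 2
G(13) = mex{2,2,1,0} = 3
G(14) = mex{3,3,0,1} = 2
G(15) = mex{2,2,1,0} = 3
G(16) = mex{3,3,2,1} = 0
G(17) = mex{0,2,3,2} = 1
G(18) = mex{1,3,2,3} = 0
G(19) = mex{0,0,3,2} = 1
G(20) = mex{1,1,2,3} = 0
G(21) = mex{0,0,3,2} = 1
Stack A: G(15) = 3.
Stack B: G(21) = 1.
Combined Grundy value = 3 ⊕ 1 = 2.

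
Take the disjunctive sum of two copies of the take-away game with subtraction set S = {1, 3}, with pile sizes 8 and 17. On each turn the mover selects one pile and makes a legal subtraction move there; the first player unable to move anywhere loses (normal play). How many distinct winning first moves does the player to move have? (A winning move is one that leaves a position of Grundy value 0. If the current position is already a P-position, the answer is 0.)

All piles use S = {1, 3}:
G(0) = 0
G(1) = mex{0} = 1
G(2) = mex{1} = 0
G(3) = mex{0,0} = 1
G(4) = mex{1,1} = 0
G(5) = mex{0,0} = 1
G(6) = mex{1,1} = 0
G(7) = mex{0,0} = 1
G(8) = mex{1,1} = 0
G(9) = mex{0,0} = 1
G(10) = mex{1,1} = 0
G(11) = mex{0,0} = 1
G(12) = mex{1,1} = 0
G(13) = mex{0,0} = 1
G(14) = mex{1,1} = 0
G(15) = mex{0,0} = 1
G(16) = mex{1,1} = 0
G(17) = mex{0,0} = 1
Pile A: G(8) = 0.
Pile B: G(17) = 1.
Combined Grundy value = 0 ⊕ 1 = 1.
A winning move leaves total XOR = 0, i.e. changes one component's Grundy value g to g ⊕ X where X is the current total.
Pile A: need g' = 0⊕1 = 1. Options: 8−1→G=1, 8−3→G=1. Hits: 2.
Pile B: need g' = 1⊕1 = 0. Options: 17−1→G=0, 17−3→G=0. Hits: 2.

4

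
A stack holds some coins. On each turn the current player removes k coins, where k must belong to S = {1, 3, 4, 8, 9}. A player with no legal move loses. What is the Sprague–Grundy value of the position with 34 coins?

G(0) = 0
G(1) = mex{0} = 1
G(2) = mex{1} = 0
G(3) = mex{0,0} = 1
G(4) = mex{1,1,0} = 2
G(5) = mex{2,0,1} = 3
G(6) = mex{3,1,0} = 2
G(7) = mex{2,2,1} = 0
G(8) = mex{0,3,2,0} = 1
G(9) = mex{1,2,3,1,0} = 4
G(10) = mex{4,0,2,0,1} = 3
G(11) = mex{3,1,0,1,0} = 2
G(12) = mex{2,4,1,2,1} = 0
G(13) = mex{0,3,4,3,2} = 1
G(14) = mex{1,2,3,2,3} = 0
G(15) = mex{0,0,2,0,2} = 1
G(16) = mex{1,1,0,1,0} = 2
G(17) = mex{2,0,1,4,1} = 3
G(18) = mex{3,1,0,3,4} = 2
G(19) = mex{2,2,1,2,3} = 0
G(20) = mex{0,3,2,0,2} = 1
G(21) = mex{1,2,3,1,0} = 4
G(22) = mex{4,0,2,0,1} = 3
G(23) = mex{3,1,0,1,0} = 2
G(24) = mex{2,4,1,2,1} = 0
G(25) = mex{0,3,4,3,2} = 1
G(26) = mex{1,2,3,2,3} = 0
G(27) = mex{0,0,2,0,2} = 1
G(28) = mex{1,1,0,1,0} = 2
G(29) = mex{2,0,1,4,1} = 3
G(30) = mex{3,1,0,3,4} = 2
G(31) = mex{2,2,1,2,3} = 0
G(32) = mex{0,3,2,0,2} = 1
G(33) = mex{1,2,3,1,0} = 4
G(34) = mex{4,0,2,0,1} = 3

3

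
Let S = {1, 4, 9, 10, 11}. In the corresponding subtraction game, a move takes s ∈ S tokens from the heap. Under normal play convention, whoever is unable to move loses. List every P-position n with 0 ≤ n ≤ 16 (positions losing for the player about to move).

G(0) = 0
G(1) = mex{0} = 1
G(2) = mex{1} = 0
G(3) = mex{0} = 1
G(4) = mex{1,0} = 2
G(5) = mex{2,1} = 0
G(6) = mex{0,0} = 1
G(7) = mex{1,1} = 0
G(8) = mex{0,2} = 1
G(9) = mex{1,0,0} = 2
G(10) = mex{2,1,1,0} = 3
G(11) = mex{3,0,0,1,0} = 2
G(12) = mex{2,1,1,0,1} = 3
G(13) = mex{3,2,2,1,0} = 4
G(14) = mex{4,3,0,2,1} = 5
G(15) = mex{5,2,1,0,2} = 3
G(16) = mex{3,3,0,1,0} = 2
P-positions are exactly the n with G(n) = 0.

0, 2, 5, 7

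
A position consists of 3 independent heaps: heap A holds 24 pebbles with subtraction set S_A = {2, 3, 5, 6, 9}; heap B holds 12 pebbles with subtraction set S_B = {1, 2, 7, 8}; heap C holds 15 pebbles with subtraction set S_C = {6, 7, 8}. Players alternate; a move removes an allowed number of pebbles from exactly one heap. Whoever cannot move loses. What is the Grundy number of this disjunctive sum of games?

0

Heap A, S = {2, 3, 5, 6, 9}:
G(0) = 0
G(1) = mex{} = 0
G(2) = mex{0} = 1
G(3) = mex{0,0} = 1
G(4) = mex{1,0} = 2
G(5) = mex{1,1,0} = 2
G(6) = mex{2,1,0,0} = 3
G(7) = mex{2,2,1,0} = 3
G(8) = mex{3,2,1,1} = 0
G(9) = mex{3,3,2,1,0} = 4
G(10) = mex{0,3,2,2,0} = 1
G(11) = mex{4,0,3,2,1} = 5
G(12) = mex{1,4,3,3,1} = 0
G(13) = mex{5,1,0,3,2} = 4
G(14) = mex{0,5,4,0,2} = 1
G(15) = mex{4,0,1,4,3} = 2
G(16) = mex{1,4,5,1,3} = 0
G(17) = mex{2,1,0,5,0} = 3
G(18) = mex{0,2,4,0,4} = 1
G(19) = mex{3,0,1,4,1} = 2
G(20) = mex{1,3,2,1,5} = 0
G(21) = mex{2,1,0,2,0} = 3
G(22) = mex{0,2,3,0,4} = 1
G(23) = mex{3,0,1,3,1} = 2
G(24) = mex{1,3,2,1,2} = 0
G_A(24) = 0.
Heap B, S = {1, 2, 7, 8}:
G(0) = 0
G(1) = mex{0} = 1
G(2) = mex{1,0} = 2
G(3) = mex{2,1} = 0
G(4) = mex{0,2} = 1
G(5) = mex{1,0} = 2
G(6) = mex{2,1} = 0
G(7) = mex{0,2,0} = 1
G(8) = mex{1,0,1,0} = 2
G(9) = mex{2,1,2,1} = 0
G(10) = mex{0,2,0,2} = 1
G(11) = mex{1,0,1,0} = 2
G(12) = mex{2,1,2,1} = 0
G_B(12) = 0.
Heap C, S = {6, 7, 8}:
n :  0  1  2  3  4  5  6  7  8  9 10 11 12 13 14 15
G :  0  0  0  0  0  0  1  1  1  1  1  1  2  2  0  0
G_C(15) = 0.
Combined Grundy value = 0 ⊕ 0 ⊕ 0 = 0.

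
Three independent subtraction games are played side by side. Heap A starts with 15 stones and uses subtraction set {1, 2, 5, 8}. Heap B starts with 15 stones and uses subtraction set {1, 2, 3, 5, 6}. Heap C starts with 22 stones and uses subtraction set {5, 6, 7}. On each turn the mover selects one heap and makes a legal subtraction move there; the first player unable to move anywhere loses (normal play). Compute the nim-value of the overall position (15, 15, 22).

1

Heap A, S = {1, 2, 5, 8}:
G(0) = 0
G(1) = mex{0} = 1
G(2) = mex{1,0} = 2
G(3) = mex{2,1} = 0
G(4) = mex{0,2} = 1
G(5) = mex{1,0,0} = 2
G(6) = mex{2,1,1} = 0
G(7) = mex{0,2,2} = 1
G(8) = mex{1,0,0,0} = 2
G(9) = mex{2,1,1,1} = 0
G(10) = mex{0,2,2,2} = 1
G(11) = mex{1,0,0,0} = 2
G(12) = mex{2,1,1,1} = 0
G(13) = mex{0,2,2,2} = 1
G(14) = mex{1,0,0,0} = 2
G(15) = mex{2,1,1,1} = 0
G_A(15) = 0.
Heap B, S = {1, 2, 3, 5, 6}:
G(0) = 0
G(1) = mex{0} = 1
G(2) = mex{1,0} = 2
G(3) = mex{2,1,0} = 3
G(4) = mex{3,2,1} = 0
G(5) = mex{0,3,2,0} = 1
G(6) = mex{1,0,3,1,0} = 2
G(7) = mex{2,1,0,2,1} = 3
G(8) = mex{3,2,1,3,2} = 0
G(9) = mex{0,3,2,0,3} = 1
G(10) = mex{1,0,3,1,0} = 2
G(11) = mex{2,1,0,2,1} = 3
G(12) = mex{3,2,1,3,2} = 0
G(13) = mex{0,3,2,0,3} = 1
G(14) = mex{1,0,3,1,0} = 2
G(15) = mex{2,1,0,2,1} = 3
G_B(15) = 3.
Heap C, S = {5, 6, 7}:
n :  0  1  2  3  4  5  6  7  8  9 10 11 12 13 14 15 16 17 18 19 20 21 22
G :  0  0  0  0  0  1  1  1  1  1  2  2  0  0  0  0  0  1  1  1  1  1  2
G_C(22) = 2.
Combined Grundy value = 0 ⊕ 3 ⊕ 2 = 1.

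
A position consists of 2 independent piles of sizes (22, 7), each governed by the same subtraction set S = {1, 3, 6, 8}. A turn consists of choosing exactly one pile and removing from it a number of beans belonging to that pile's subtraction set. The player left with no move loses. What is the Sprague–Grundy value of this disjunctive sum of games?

All piles use S = {1, 3, 6, 8}:
n :  0  1  2  3  4  5  6  7  8  9 10 11 12 13 14 15 16 17 18 19 20 21 22
G :  0  1  0  1  0  1  2  3  2  0  1  0  1  0  1  2  3  2  0  1  0  1  0
Pile A: G(22) = 0.
Pile B: G(7) = 3.
Combined Grundy value = 0 ⊕ 3 = 3.

3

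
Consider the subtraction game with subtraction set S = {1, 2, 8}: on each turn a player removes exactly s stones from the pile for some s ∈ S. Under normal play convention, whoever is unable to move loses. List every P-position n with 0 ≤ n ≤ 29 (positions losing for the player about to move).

n :  0  1  2  3  4  5  6  7  8  9 10 11 12 13 14 15 16 17 18 19 20 21 22 23 24 25 26 27 28 29
G :  0  1  2  0  1  2  0  1  2  0  1  2  0  1  2  0  1  2  0  1  2  0  1  2  0  1  2  0  1  2
P-positions are exactly the n with G(n) = 0.

0, 3, 6, 9, 12, 15, 18, 21, 24, 27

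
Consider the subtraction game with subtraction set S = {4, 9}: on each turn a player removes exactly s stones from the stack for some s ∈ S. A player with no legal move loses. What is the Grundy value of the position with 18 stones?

n :  0  1  2  3  4  5  6  7  8  9 10 11 12 13 14 15 16 17 18
G :  0  0  0  0  1  1  1  1  0  2  2  2  1  0  0  0  0  1  1

1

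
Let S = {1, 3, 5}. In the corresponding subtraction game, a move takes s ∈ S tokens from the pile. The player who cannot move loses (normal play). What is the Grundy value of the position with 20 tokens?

n :  0  1  2  3  4  5  6  7  8  9 10 11 12 13 14 15 16 17 18 19 20
G :  0  1  0  1  0  1  0  1  0  1  0  1  0  1  0  1  0  1  0  1  0

0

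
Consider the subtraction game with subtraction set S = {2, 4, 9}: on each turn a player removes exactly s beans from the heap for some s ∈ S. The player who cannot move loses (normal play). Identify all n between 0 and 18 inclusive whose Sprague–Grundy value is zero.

0, 1, 6, 7, 12, 13, 18

n :  0  1  2  3  4  5  6  7  8  9 10 11 12 13 14 15 16 17 18
G :  0  0  1  1  2  2  0  0  1  1  2  2  0  0  1  1  2  2  0
P-positions are exactly the n with G(n) = 0.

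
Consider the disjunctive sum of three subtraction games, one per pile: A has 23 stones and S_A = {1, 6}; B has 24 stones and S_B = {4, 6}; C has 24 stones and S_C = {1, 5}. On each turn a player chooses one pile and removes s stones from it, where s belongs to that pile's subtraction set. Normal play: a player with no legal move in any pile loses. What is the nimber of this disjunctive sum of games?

Pile A, S = {1, 6}:
G(0) = 0
G(1) = mex{0} = 1
G(2) = mex{1} = 0
G(3) = mex{0} = 1
G(4) = mex{1} = 0
G(5) = mex{0} = 1
G(6) = mex{1,0} = 2
G(7) = mex{2,1} = 0
G(8) = mex{0,0} = 1
G(9) = mex{1,1} = 0
G(10) = mex{0,0} = 1
G(11) = mex{1,1} = 0
G(12) = mex{0,2} = 1
G(13) = mex{1,0} = 2
G(14) = mex{2,1} = 0
G(15) = mex{0,0} = 1
G(16) = mex{1,1} = 0
G(17) = mex{0,0} = 1
G(18) = mex{1,1} = 0
G(19) = mex{0,2} = 1
G(20) = mex{1,0} = 2
G(21) = mex{2,1} = 0
G(22) = mex{0,0} = 1
G(23) = mex{1,1} = 0
G_A(23) = 0.
Pile B, S = {4, 6}:
n :  0  1  2  3  4  5  6  7  8  9 10 11 12 13 14 15 16 17 18 19 20 21 22 23 24
G :  0  0  0  0  1  1  1  1  2  2  0  0  0  0  1  1  1  1  2  2  0  0  0  0  1
G_B(24) = 1.
Pile C, S = {1, 5}:
G(0) = 0
G(1) = mex{0} = 1
G(2) = mex{1} = 0
G(3) = mex{0} = 1
G(4) = mex{1} = 0
G(5) = mex{0,0} = 1
G(6) = mex{1,1} = 0
G(7) = mex{0,0} = 1
G(8) = mex{1,1} = 0
G(9) = mex{0,0} = 1
G(10) = mex{1,1} = 0
G(11) = mex{0,0} = 1
G(12) = mex{1,1} = 0
G(13) = mex{0,0} = 1
G(14) = mex{1,1} = 0
G(15) = mex{0,0} = 1
G(16) = mex{1,1} = 0
G(17) = mex{0,0} = 1
G(18) = mex{1,1} = 0
G(19) = mex{0,0} = 1
G(20) = mex{1,1} = 0
G(21) = mex{0,0} = 1
G(22) = mex{1,1} = 0
G(23) = mex{0,0} = 1
G(24) = mex{1,1} = 0
G_C(24) = 0.
Combined Grundy value = 0 ⊕ 1 ⊕ 0 = 1.

1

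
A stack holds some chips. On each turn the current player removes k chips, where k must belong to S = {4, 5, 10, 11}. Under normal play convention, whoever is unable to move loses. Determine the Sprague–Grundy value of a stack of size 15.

0

n :  0  1  2  3  4  5  6  7  8  9 10 11 12 13 14 15
G :  0  0  0  0  1  1  1  1  2  0  2  2  3  1  3  0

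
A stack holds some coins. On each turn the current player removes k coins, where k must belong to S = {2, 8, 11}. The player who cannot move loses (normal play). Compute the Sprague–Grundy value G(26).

G(0) = 0
G(1) = mex{} = 0
G(2) = mex{0} = 1
G(3) = mex{0} = 1
G(4) = mex{1} = 0
G(5) = mex{1} = 0
G(6) = mex{0} = 1
G(7) = mex{0} = 1
G(8) = mex{1,0} = 2
G(9) = mex{1,0} = 2
G(10) = mex{2,1} = 0
G(11) = mex{2,1,0} = 3
G(12) = mex{0,0,0} = 1
G(13) = mex{3,0,1} = 2
G(14) = mex{1,1,1} = 0
G(15) = mex{2,1,0} = 3
G(16) = mex{0,2,0} = 1
G(17) = mex{3,2,1} = 0
G(18) = mex{1,0,1} = 2
G(19) = mex{0,3,2} = 1
G(20) = mex{2,1,2} = 0
G(21) = mex{1,2,0} = 3
G(22) = mex{0,0,3} = 1
G(23) = mex{3,3,1} = 0
G(24) = mex{1,1,2} = 0
G(25) = mex{0,0,0} = 1
G(26) = mex{0,2,3} = 1

1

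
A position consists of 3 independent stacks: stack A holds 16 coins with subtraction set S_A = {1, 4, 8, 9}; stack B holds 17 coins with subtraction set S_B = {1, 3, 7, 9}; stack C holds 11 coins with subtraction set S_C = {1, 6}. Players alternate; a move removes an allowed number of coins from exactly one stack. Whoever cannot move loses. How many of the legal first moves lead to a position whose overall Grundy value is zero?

1

Stack A, S = {1, 4, 8, 9}:
G(0) = 0
G(1) = mex{0} = 1
G(2) = mex{1} = 0
G(3) = mex{0} = 1
G(4) = mex{1,0} = 2
G(5) = mex{2,1} = 0
G(6) = mex{0,0} = 1
G(7) = mex{1,1} = 0
G(8) = mex{0,2,0} = 1
G(9) = mex{1,0,1,0} = 2
G(10) = mex{2,1,0,1} = 3
G(11) = mex{3,0,1,0} = 2
G(12) = mex{2,1,2,1} = 0
G(13) = mex{0,2,0,2} = 1
G(14) = mex{1,3,1,0} = 2
G(15) = mex{2,2,0,1} = 3
G(16) = mex{3,0,1,0} = 2
G_A(16) = 2.
Stack B, S = {1, 3, 7, 9}:
n :  0  1  2  3  4  5  6  7  8  9 10 11 12 13 14 15 16 17
G :  0  1  0  1  0  1  0  1  0  1  0  1  0  1  0  1  0  1
G_B(17) = 1.
Stack C, S = {1, 6}:
G(0) = 0
G(1) = mex{0} = 1
G(2) = mex{1} = 0
G(3) = mex{0} = 1
G(4) = mex{1} = 0
G(5) = mex{0} = 1
G(6) = mex{1,0} = 2
G(7) = mex{2,1} = 0
G(8) = mex{0,0} = 1
G(9) = mex{1,1} = 0
G(10) = mex{0,0} = 1
G(11) = mex{1,1} = 0
G_C(11) = 0.
Combined Grundy value = 2 ⊕ 1 ⊕ 0 = 3.
A winning move leaves total XOR = 0, i.e. changes one component's Grundy value g to g ⊕ X where X is the current total.
Stack A: need g' = 2⊕3 = 1. Options: 16−1→G=3, 16−4→G=0, 16−8→G=1, 16−9→G=0. Hits: 1.
Stack B: need g' = 1⊕3 = 2. Options: 17−1→G=0, 17−3→G=0, 17−7→G=0, 17−9→G=0. Hits: 0.
Stack C: need g' = 0⊕3 = 3. Options: 11−1→G=1, 11−6→G=1. Hits: 0.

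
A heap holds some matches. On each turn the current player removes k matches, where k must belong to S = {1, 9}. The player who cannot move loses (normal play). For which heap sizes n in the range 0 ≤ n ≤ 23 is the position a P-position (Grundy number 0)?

G(0) = 0
G(1) = mex{0} = 1
G(2) = mex{1} = 0
G(3) = mex{0} = 1
G(4) = mex{1} = 0
G(5) = mex{0} = 1
G(6) = mex{1} = 0
G(7) = mex{0} = 1
G(8) = mex{1} = 0
G(9) = mex{0,0} = 1
G(10) = mex{1,1} = 0
G(11) = mex{0,0} = 1
G(12) = mex{1,1} = 0
G(13) = mex{0,0} = 1
G(14) = mex{1,1} = 0
G(15) = mex{0,0} = 1
G(16) = mex{1,1} = 0
G(17) = mex{0,0} = 1
G(18) = mex{1,1} = 0
G(19) = mex{0,0} = 1
G(20) = mex{1,1} = 0
G(21) = mex{0,0} = 1
G(22) = mex{1,1} = 0
G(23) = mex{0,0} = 1
P-positions are exactly the n with G(n) = 0.

0, 2, 4, 6, 8, 10, 12, 14, 16, 18, 20, 22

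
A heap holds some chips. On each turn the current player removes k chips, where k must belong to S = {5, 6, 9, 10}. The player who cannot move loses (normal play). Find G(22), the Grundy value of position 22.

G(0) = 0
G(1) = mex{} = 0
G(2) = mex{} = 0
G(3) = mex{} = 0
G(4) = mex{} = 0
G(5) = mex{0} = 1
G(6) = mex{0,0} = 1
G(7) = mex{0,0} = 1
G(8) = mex{0,0} = 1
G(9) = mex{0,0,0} = 1
G(10) = mex{1,0,0,0} = 2
G(11) = mex{1,1,0,0} = 2
G(12) = mex{1,1,0,0} = 2
G(13) = mex{1,1,0,0} = 2
G(14) = mex{1,1,1,0} = 2
G(15) = mex{2,1,1,1} = 0
G(16) = mex{2,2,1,1} = 0
G(17) = mex{2,2,1,1} = 0
G(18) = mex{2,2,1,1} = 0
G(19) = mex{2,2,2,1} = 0
G(20) = mex{0,2,2,2} = 1
G(21) = mex{0,0,2,2} = 1
G(22) = mex{0,0,2,2} = 1

1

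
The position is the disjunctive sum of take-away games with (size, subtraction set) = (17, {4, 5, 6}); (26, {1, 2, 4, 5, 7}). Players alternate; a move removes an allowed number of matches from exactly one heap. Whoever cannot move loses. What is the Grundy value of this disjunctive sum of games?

Heap A, S = {4, 5, 6}:
n :  0  1  2  3  4  5  6  7  8  9 10 11 12 13 14 15 16 17
G :  0  0  0  0  1  1  1  1  2  2  0  0  0  0  1  1  1  1
G_A(17) = 1.
Heap B, S = {1, 2, 4, 5, 7}:
n :  0  1  2  3  4  5  6  7  8  9 10 11 12 13 14 15 16 17 18 19 20 21 22 23 24 25 26
G :  0  1  2  0  1  2  0  1  2  0  1  2  0  1  2  0  1  2  0  1  2  0  1  2  0  1  2
G_B(26) = 2.
Combined Grundy value = 1 ⊕ 2 = 3.

3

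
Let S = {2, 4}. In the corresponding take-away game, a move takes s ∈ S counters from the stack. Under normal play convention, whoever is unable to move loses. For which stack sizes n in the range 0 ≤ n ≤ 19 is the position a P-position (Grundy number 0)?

0, 1, 6, 7, 12, 13, 18, 19

G(0) = 0
G(1) = mex{} = 0
G(2) = mex{0} = 1
G(3) = mex{0} = 1
G(4) = mex{1,0} = 2
G(5) = mex{1,0} = 2
G(6) = mex{2,1} = 0
G(7) = mex{2,1} = 0
G(8) = mex{0,2} = 1
G(9) = mex{0,2} = 1
G(10) = mex{1,0} = 2
G(11) = mex{1,0} = 2
G(12) = mex{2,1} = 0
G(13) = mex{2,1} = 0
G(14) = mex{0,2} = 1
G(15) = mex{0,2} = 1
G(16) = mex{1,0} = 2
G(17) = mex{1,0} = 2
G(18) = mex{2,1} = 0
G(19) = mex{2,1} = 0
P-positions are exactly the n with G(n) = 0.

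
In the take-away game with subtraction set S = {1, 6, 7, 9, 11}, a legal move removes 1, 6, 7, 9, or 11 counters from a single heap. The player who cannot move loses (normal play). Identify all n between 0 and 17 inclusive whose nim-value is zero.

0, 2, 4, 12, 14, 16

G(0) = 0
G(1) = mex{0} = 1
G(2) = mex{1} = 0
G(3) = mex{0} = 1
G(4) = mex{1} = 0
G(5) = mex{0} = 1
G(6) = mex{1,0} = 2
G(7) = mex{2,1,0} = 3
G(8) = mex{3,0,1} = 2
G(9) = mex{2,1,0,0} = 3
G(10) = mex{3,0,1,1} = 2
G(11) = mex{2,1,0,0,0} = 3
G(12) = mex{3,2,1,1,1} = 0
G(13) = mex{0,3,2,0,0} = 1
G(14) = mex{1,2,3,1,1} = 0
G(15) = mex{0,3,2,2,0} = 1
G(16) = mex{1,2,3,3,1} = 0
G(17) = mex{0,3,2,2,2} = 1
P-positions are exactly the n with G(n) = 0.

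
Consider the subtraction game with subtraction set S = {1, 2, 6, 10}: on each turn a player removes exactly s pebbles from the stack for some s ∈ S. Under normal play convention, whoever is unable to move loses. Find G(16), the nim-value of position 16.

2

G(0) = 0
G(1) = mex{0} = 1
G(2) = mex{1,0} = 2
G(3) = mex{2,1} = 0
G(4) = mex{0,2} = 1
G(5) = mex{1,0} = 2
G(6) = mex{2,1,0} = 3
G(7) = mex{3,2,1} = 0
G(8) = mex{0,3,2} = 1
G(9) = mex{1,0,0} = 2
G(10) = mex{2,1,1,0} = 3
G(11) = mex{3,2,2,1} = 0
G(12) = mex{0,3,3,2} = 1
G(13) = mex{1,0,0,0} = 2
G(14) = mex{2,1,1,1} = 0
G(15) = mex{0,2,2,2} = 1
G(16) = mex{1,0,3,3} = 2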